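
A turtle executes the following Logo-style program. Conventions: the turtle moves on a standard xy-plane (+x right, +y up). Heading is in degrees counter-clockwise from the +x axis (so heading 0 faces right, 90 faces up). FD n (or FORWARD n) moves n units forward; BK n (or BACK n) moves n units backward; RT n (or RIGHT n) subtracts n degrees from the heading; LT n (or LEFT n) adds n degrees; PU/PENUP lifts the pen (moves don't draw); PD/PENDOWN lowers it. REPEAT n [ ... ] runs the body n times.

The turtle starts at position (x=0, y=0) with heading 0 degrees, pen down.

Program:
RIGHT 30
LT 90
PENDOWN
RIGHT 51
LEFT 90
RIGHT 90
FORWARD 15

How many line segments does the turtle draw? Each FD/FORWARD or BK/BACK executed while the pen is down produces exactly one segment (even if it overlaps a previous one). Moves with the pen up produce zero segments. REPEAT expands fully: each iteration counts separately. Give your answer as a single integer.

Executing turtle program step by step:
Start: pos=(0,0), heading=0, pen down
RT 30: heading 0 -> 330
LT 90: heading 330 -> 60
PD: pen down
RT 51: heading 60 -> 9
LT 90: heading 9 -> 99
RT 90: heading 99 -> 9
FD 15: (0,0) -> (14.815,2.347) [heading=9, draw]
Final: pos=(14.815,2.347), heading=9, 1 segment(s) drawn
Segments drawn: 1

Answer: 1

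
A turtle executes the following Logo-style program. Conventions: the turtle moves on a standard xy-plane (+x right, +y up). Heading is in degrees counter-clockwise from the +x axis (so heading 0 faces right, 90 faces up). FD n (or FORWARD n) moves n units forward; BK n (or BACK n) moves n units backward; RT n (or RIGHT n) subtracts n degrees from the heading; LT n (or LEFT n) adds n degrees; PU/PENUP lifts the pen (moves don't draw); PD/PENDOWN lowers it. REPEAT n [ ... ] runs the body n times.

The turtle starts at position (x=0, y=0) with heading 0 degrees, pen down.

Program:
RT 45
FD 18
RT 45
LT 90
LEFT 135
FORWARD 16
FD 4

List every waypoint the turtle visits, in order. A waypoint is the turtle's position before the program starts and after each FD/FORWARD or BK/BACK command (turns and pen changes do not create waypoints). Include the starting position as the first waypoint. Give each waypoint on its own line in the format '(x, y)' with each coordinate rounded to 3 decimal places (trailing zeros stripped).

Answer: (0, 0)
(12.728, -12.728)
(1.414, -1.414)
(-1.414, 1.414)

Derivation:
Executing turtle program step by step:
Start: pos=(0,0), heading=0, pen down
RT 45: heading 0 -> 315
FD 18: (0,0) -> (12.728,-12.728) [heading=315, draw]
RT 45: heading 315 -> 270
LT 90: heading 270 -> 0
LT 135: heading 0 -> 135
FD 16: (12.728,-12.728) -> (1.414,-1.414) [heading=135, draw]
FD 4: (1.414,-1.414) -> (-1.414,1.414) [heading=135, draw]
Final: pos=(-1.414,1.414), heading=135, 3 segment(s) drawn
Waypoints (4 total):
(0, 0)
(12.728, -12.728)
(1.414, -1.414)
(-1.414, 1.414)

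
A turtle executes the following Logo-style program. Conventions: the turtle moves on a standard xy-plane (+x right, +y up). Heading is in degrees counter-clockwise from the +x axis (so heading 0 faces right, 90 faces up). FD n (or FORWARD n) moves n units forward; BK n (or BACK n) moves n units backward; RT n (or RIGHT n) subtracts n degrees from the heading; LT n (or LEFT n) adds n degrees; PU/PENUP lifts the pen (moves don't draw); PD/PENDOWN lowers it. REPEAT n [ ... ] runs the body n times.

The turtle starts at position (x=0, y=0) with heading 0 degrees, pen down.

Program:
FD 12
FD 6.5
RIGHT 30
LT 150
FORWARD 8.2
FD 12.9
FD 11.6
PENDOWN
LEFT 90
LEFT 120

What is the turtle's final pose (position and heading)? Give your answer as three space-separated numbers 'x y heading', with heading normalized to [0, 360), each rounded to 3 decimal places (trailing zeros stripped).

Executing turtle program step by step:
Start: pos=(0,0), heading=0, pen down
FD 12: (0,0) -> (12,0) [heading=0, draw]
FD 6.5: (12,0) -> (18.5,0) [heading=0, draw]
RT 30: heading 0 -> 330
LT 150: heading 330 -> 120
FD 8.2: (18.5,0) -> (14.4,7.101) [heading=120, draw]
FD 12.9: (14.4,7.101) -> (7.95,18.273) [heading=120, draw]
FD 11.6: (7.95,18.273) -> (2.15,28.319) [heading=120, draw]
PD: pen down
LT 90: heading 120 -> 210
LT 120: heading 210 -> 330
Final: pos=(2.15,28.319), heading=330, 5 segment(s) drawn

Answer: 2.15 28.319 330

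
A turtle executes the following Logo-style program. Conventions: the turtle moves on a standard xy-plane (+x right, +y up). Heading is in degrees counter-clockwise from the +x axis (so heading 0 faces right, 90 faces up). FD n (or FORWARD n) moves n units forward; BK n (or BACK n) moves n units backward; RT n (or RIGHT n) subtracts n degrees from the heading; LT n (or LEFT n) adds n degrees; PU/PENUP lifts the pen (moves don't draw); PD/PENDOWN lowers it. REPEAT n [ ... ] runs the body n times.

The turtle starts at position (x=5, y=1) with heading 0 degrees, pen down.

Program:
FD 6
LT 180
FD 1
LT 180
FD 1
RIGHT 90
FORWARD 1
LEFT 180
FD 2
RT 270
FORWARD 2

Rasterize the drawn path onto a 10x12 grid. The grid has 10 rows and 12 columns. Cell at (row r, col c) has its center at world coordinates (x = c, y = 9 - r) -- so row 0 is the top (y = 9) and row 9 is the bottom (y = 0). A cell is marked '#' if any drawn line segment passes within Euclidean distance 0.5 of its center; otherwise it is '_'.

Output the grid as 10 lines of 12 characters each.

Answer: ____________
____________
____________
____________
____________
____________
____________
_________###
_____#######
___________#

Derivation:
Segment 0: (5,1) -> (11,1)
Segment 1: (11,1) -> (10,1)
Segment 2: (10,1) -> (11,1)
Segment 3: (11,1) -> (11,0)
Segment 4: (11,0) -> (11,2)
Segment 5: (11,2) -> (9,2)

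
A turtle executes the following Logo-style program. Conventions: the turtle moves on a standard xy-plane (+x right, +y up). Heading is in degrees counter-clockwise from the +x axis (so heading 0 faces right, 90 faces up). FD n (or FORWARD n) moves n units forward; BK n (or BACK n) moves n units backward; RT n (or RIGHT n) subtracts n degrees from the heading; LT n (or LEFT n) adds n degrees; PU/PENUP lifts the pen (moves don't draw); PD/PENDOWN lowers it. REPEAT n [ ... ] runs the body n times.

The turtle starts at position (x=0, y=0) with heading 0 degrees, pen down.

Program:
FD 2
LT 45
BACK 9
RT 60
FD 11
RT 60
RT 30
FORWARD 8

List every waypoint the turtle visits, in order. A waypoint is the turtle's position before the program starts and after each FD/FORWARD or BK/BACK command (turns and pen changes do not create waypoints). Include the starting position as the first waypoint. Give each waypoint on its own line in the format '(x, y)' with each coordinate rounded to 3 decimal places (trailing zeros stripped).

Executing turtle program step by step:
Start: pos=(0,0), heading=0, pen down
FD 2: (0,0) -> (2,0) [heading=0, draw]
LT 45: heading 0 -> 45
BK 9: (2,0) -> (-4.364,-6.364) [heading=45, draw]
RT 60: heading 45 -> 345
FD 11: (-4.364,-6.364) -> (6.261,-9.211) [heading=345, draw]
RT 60: heading 345 -> 285
RT 30: heading 285 -> 255
FD 8: (6.261,-9.211) -> (4.191,-16.938) [heading=255, draw]
Final: pos=(4.191,-16.938), heading=255, 4 segment(s) drawn
Waypoints (5 total):
(0, 0)
(2, 0)
(-4.364, -6.364)
(6.261, -9.211)
(4.191, -16.938)

Answer: (0, 0)
(2, 0)
(-4.364, -6.364)
(6.261, -9.211)
(4.191, -16.938)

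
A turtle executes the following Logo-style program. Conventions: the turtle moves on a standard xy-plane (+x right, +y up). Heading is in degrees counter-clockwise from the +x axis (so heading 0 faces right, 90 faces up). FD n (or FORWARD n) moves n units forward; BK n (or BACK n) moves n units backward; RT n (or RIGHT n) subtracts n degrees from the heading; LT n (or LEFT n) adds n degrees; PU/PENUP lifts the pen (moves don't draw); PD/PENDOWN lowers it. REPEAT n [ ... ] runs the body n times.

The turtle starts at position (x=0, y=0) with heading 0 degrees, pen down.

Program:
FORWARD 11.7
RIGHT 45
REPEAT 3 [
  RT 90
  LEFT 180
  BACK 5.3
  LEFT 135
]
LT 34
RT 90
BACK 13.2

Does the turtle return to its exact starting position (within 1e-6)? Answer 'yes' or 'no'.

Answer: no

Derivation:
Executing turtle program step by step:
Start: pos=(0,0), heading=0, pen down
FD 11.7: (0,0) -> (11.7,0) [heading=0, draw]
RT 45: heading 0 -> 315
REPEAT 3 [
  -- iteration 1/3 --
  RT 90: heading 315 -> 225
  LT 180: heading 225 -> 45
  BK 5.3: (11.7,0) -> (7.952,-3.748) [heading=45, draw]
  LT 135: heading 45 -> 180
  -- iteration 2/3 --
  RT 90: heading 180 -> 90
  LT 180: heading 90 -> 270
  BK 5.3: (7.952,-3.748) -> (7.952,1.552) [heading=270, draw]
  LT 135: heading 270 -> 45
  -- iteration 3/3 --
  RT 90: heading 45 -> 315
  LT 180: heading 315 -> 135
  BK 5.3: (7.952,1.552) -> (11.7,-2.195) [heading=135, draw]
  LT 135: heading 135 -> 270
]
LT 34: heading 270 -> 304
RT 90: heading 304 -> 214
BK 13.2: (11.7,-2.195) -> (22.643,5.186) [heading=214, draw]
Final: pos=(22.643,5.186), heading=214, 5 segment(s) drawn

Start position: (0, 0)
Final position: (22.643, 5.186)
Distance = 23.23; >= 1e-6 -> NOT closed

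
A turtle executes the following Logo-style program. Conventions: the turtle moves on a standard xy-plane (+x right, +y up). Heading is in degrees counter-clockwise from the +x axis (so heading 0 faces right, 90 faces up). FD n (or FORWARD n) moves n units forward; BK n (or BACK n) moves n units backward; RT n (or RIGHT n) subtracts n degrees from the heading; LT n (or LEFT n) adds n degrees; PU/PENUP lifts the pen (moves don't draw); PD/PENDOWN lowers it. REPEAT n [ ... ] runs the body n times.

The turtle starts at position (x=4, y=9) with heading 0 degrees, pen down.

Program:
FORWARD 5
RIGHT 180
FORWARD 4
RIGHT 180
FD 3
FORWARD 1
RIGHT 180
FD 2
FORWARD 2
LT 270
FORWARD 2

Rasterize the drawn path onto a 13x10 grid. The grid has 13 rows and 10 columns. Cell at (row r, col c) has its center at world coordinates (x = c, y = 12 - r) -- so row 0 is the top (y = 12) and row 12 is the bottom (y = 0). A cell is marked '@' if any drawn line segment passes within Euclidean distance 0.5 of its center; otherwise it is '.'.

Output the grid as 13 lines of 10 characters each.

Answer: ..........
.....@....
.....@....
....@@@@@@
..........
..........
..........
..........
..........
..........
..........
..........
..........

Derivation:
Segment 0: (4,9) -> (9,9)
Segment 1: (9,9) -> (5,9)
Segment 2: (5,9) -> (8,9)
Segment 3: (8,9) -> (9,9)
Segment 4: (9,9) -> (7,9)
Segment 5: (7,9) -> (5,9)
Segment 6: (5,9) -> (5,11)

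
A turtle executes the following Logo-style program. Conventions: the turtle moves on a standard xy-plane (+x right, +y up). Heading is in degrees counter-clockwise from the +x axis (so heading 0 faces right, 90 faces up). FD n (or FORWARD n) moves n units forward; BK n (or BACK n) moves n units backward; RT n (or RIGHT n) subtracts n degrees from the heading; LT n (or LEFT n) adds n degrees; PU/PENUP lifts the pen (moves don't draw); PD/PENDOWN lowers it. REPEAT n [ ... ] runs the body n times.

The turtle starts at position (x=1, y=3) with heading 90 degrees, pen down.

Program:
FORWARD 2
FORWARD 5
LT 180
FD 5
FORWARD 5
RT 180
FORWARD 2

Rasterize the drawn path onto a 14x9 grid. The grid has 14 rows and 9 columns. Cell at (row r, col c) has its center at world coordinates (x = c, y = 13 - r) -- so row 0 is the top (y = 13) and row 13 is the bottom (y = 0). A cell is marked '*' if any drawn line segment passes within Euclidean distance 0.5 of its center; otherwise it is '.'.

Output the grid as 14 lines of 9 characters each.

Answer: .........
.........
.........
.*.......
.*.......
.*.......
.*.......
.*.......
.*.......
.*.......
.*.......
.*.......
.*.......
.*.......

Derivation:
Segment 0: (1,3) -> (1,5)
Segment 1: (1,5) -> (1,10)
Segment 2: (1,10) -> (1,5)
Segment 3: (1,5) -> (1,0)
Segment 4: (1,0) -> (1,2)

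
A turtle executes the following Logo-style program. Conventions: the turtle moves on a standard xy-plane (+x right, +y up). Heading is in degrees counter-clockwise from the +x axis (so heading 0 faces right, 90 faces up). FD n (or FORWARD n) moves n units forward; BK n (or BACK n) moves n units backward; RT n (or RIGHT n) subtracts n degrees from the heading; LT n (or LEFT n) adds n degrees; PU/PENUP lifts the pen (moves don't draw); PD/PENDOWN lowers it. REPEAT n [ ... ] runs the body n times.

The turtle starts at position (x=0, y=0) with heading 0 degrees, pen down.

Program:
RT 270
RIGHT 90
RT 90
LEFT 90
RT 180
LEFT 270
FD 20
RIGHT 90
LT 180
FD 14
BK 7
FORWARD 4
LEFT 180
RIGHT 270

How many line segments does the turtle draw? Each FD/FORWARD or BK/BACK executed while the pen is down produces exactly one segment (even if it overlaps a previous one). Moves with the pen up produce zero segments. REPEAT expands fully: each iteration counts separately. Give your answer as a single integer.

Answer: 4

Derivation:
Executing turtle program step by step:
Start: pos=(0,0), heading=0, pen down
RT 270: heading 0 -> 90
RT 90: heading 90 -> 0
RT 90: heading 0 -> 270
LT 90: heading 270 -> 0
RT 180: heading 0 -> 180
LT 270: heading 180 -> 90
FD 20: (0,0) -> (0,20) [heading=90, draw]
RT 90: heading 90 -> 0
LT 180: heading 0 -> 180
FD 14: (0,20) -> (-14,20) [heading=180, draw]
BK 7: (-14,20) -> (-7,20) [heading=180, draw]
FD 4: (-7,20) -> (-11,20) [heading=180, draw]
LT 180: heading 180 -> 0
RT 270: heading 0 -> 90
Final: pos=(-11,20), heading=90, 4 segment(s) drawn
Segments drawn: 4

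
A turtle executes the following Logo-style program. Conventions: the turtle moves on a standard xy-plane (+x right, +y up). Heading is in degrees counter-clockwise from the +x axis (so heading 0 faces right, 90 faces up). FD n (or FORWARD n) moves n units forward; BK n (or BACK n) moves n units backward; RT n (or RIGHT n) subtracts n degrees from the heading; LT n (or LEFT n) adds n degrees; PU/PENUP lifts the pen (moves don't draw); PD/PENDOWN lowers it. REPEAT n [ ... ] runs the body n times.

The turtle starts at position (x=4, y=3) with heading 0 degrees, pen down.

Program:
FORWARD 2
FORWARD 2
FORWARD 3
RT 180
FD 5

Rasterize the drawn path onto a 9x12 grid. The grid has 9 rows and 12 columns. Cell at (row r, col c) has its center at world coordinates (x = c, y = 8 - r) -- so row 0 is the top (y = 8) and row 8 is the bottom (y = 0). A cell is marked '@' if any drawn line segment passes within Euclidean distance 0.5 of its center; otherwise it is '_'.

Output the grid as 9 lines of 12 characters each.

Segment 0: (4,3) -> (6,3)
Segment 1: (6,3) -> (8,3)
Segment 2: (8,3) -> (11,3)
Segment 3: (11,3) -> (6,3)

Answer: ____________
____________
____________
____________
____________
____@@@@@@@@
____________
____________
____________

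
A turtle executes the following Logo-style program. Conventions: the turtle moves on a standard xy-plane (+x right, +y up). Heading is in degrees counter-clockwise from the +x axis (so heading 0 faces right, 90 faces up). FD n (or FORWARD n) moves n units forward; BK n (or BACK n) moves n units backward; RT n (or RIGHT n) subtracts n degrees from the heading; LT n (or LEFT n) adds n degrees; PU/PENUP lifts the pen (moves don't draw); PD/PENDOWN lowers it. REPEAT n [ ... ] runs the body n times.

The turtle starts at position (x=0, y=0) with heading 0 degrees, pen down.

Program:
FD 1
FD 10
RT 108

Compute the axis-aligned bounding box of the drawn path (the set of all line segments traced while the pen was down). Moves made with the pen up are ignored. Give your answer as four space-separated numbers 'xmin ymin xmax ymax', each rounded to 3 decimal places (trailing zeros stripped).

Executing turtle program step by step:
Start: pos=(0,0), heading=0, pen down
FD 1: (0,0) -> (1,0) [heading=0, draw]
FD 10: (1,0) -> (11,0) [heading=0, draw]
RT 108: heading 0 -> 252
Final: pos=(11,0), heading=252, 2 segment(s) drawn

Segment endpoints: x in {0, 1, 11}, y in {0}
xmin=0, ymin=0, xmax=11, ymax=0

Answer: 0 0 11 0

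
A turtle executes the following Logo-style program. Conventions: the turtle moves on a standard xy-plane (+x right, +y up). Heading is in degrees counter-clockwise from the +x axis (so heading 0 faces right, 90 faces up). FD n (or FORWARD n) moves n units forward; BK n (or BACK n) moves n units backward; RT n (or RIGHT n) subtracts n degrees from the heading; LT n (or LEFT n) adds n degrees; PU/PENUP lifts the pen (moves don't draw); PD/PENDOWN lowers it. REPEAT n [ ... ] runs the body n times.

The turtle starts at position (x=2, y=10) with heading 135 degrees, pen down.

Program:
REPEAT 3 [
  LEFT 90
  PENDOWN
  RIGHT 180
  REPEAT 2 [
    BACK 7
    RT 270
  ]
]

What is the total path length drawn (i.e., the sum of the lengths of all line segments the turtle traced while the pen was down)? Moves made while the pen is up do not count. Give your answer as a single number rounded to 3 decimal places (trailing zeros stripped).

Answer: 42

Derivation:
Executing turtle program step by step:
Start: pos=(2,10), heading=135, pen down
REPEAT 3 [
  -- iteration 1/3 --
  LT 90: heading 135 -> 225
  PD: pen down
  RT 180: heading 225 -> 45
  REPEAT 2 [
    -- iteration 1/2 --
    BK 7: (2,10) -> (-2.95,5.05) [heading=45, draw]
    RT 270: heading 45 -> 135
    -- iteration 2/2 --
    BK 7: (-2.95,5.05) -> (2,0.101) [heading=135, draw]
    RT 270: heading 135 -> 225
  ]
  -- iteration 2/3 --
  LT 90: heading 225 -> 315
  PD: pen down
  RT 180: heading 315 -> 135
  REPEAT 2 [
    -- iteration 1/2 --
    BK 7: (2,0.101) -> (6.95,-4.849) [heading=135, draw]
    RT 270: heading 135 -> 225
    -- iteration 2/2 --
    BK 7: (6.95,-4.849) -> (11.899,0.101) [heading=225, draw]
    RT 270: heading 225 -> 315
  ]
  -- iteration 3/3 --
  LT 90: heading 315 -> 45
  PD: pen down
  RT 180: heading 45 -> 225
  REPEAT 2 [
    -- iteration 1/2 --
    BK 7: (11.899,0.101) -> (16.849,5.05) [heading=225, draw]
    RT 270: heading 225 -> 315
    -- iteration 2/2 --
    BK 7: (16.849,5.05) -> (11.899,10) [heading=315, draw]
    RT 270: heading 315 -> 45
  ]
]
Final: pos=(11.899,10), heading=45, 6 segment(s) drawn

Segment lengths:
  seg 1: (2,10) -> (-2.95,5.05), length = 7
  seg 2: (-2.95,5.05) -> (2,0.101), length = 7
  seg 3: (2,0.101) -> (6.95,-4.849), length = 7
  seg 4: (6.95,-4.849) -> (11.899,0.101), length = 7
  seg 5: (11.899,0.101) -> (16.849,5.05), length = 7
  seg 6: (16.849,5.05) -> (11.899,10), length = 7
Total = 42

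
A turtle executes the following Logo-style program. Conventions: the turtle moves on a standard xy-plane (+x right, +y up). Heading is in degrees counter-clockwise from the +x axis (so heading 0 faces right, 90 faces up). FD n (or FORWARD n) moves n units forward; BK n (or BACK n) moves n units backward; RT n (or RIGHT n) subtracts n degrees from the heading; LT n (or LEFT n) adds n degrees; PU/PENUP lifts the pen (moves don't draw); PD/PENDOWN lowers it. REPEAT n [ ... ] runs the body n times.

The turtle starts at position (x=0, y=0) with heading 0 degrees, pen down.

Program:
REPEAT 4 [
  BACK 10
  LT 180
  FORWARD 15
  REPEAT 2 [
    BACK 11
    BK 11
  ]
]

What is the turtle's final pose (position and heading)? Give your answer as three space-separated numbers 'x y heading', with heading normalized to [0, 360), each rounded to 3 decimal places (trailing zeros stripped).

Answer: 0 0 0

Derivation:
Executing turtle program step by step:
Start: pos=(0,0), heading=0, pen down
REPEAT 4 [
  -- iteration 1/4 --
  BK 10: (0,0) -> (-10,0) [heading=0, draw]
  LT 180: heading 0 -> 180
  FD 15: (-10,0) -> (-25,0) [heading=180, draw]
  REPEAT 2 [
    -- iteration 1/2 --
    BK 11: (-25,0) -> (-14,0) [heading=180, draw]
    BK 11: (-14,0) -> (-3,0) [heading=180, draw]
    -- iteration 2/2 --
    BK 11: (-3,0) -> (8,0) [heading=180, draw]
    BK 11: (8,0) -> (19,0) [heading=180, draw]
  ]
  -- iteration 2/4 --
  BK 10: (19,0) -> (29,0) [heading=180, draw]
  LT 180: heading 180 -> 0
  FD 15: (29,0) -> (44,0) [heading=0, draw]
  REPEAT 2 [
    -- iteration 1/2 --
    BK 11: (44,0) -> (33,0) [heading=0, draw]
    BK 11: (33,0) -> (22,0) [heading=0, draw]
    -- iteration 2/2 --
    BK 11: (22,0) -> (11,0) [heading=0, draw]
    BK 11: (11,0) -> (0,0) [heading=0, draw]
  ]
  -- iteration 3/4 --
  BK 10: (0,0) -> (-10,0) [heading=0, draw]
  LT 180: heading 0 -> 180
  FD 15: (-10,0) -> (-25,0) [heading=180, draw]
  REPEAT 2 [
    -- iteration 1/2 --
    BK 11: (-25,0) -> (-14,0) [heading=180, draw]
    BK 11: (-14,0) -> (-3,0) [heading=180, draw]
    -- iteration 2/2 --
    BK 11: (-3,0) -> (8,0) [heading=180, draw]
    BK 11: (8,0) -> (19,0) [heading=180, draw]
  ]
  -- iteration 4/4 --
  BK 10: (19,0) -> (29,0) [heading=180, draw]
  LT 180: heading 180 -> 0
  FD 15: (29,0) -> (44,0) [heading=0, draw]
  REPEAT 2 [
    -- iteration 1/2 --
    BK 11: (44,0) -> (33,0) [heading=0, draw]
    BK 11: (33,0) -> (22,0) [heading=0, draw]
    -- iteration 2/2 --
    BK 11: (22,0) -> (11,0) [heading=0, draw]
    BK 11: (11,0) -> (0,0) [heading=0, draw]
  ]
]
Final: pos=(0,0), heading=0, 24 segment(s) drawn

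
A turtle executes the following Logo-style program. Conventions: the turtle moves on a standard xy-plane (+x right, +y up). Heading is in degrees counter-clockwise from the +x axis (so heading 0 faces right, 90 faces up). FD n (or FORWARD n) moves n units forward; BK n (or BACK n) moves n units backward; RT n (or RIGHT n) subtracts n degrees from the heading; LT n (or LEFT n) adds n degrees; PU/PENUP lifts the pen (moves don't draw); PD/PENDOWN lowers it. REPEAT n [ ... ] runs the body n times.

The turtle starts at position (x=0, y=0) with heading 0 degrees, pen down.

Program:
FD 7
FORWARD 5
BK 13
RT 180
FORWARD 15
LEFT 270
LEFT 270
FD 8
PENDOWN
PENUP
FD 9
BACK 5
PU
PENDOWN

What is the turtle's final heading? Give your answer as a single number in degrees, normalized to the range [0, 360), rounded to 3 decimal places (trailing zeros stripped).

Answer: 0

Derivation:
Executing turtle program step by step:
Start: pos=(0,0), heading=0, pen down
FD 7: (0,0) -> (7,0) [heading=0, draw]
FD 5: (7,0) -> (12,0) [heading=0, draw]
BK 13: (12,0) -> (-1,0) [heading=0, draw]
RT 180: heading 0 -> 180
FD 15: (-1,0) -> (-16,0) [heading=180, draw]
LT 270: heading 180 -> 90
LT 270: heading 90 -> 0
FD 8: (-16,0) -> (-8,0) [heading=0, draw]
PD: pen down
PU: pen up
FD 9: (-8,0) -> (1,0) [heading=0, move]
BK 5: (1,0) -> (-4,0) [heading=0, move]
PU: pen up
PD: pen down
Final: pos=(-4,0), heading=0, 5 segment(s) drawn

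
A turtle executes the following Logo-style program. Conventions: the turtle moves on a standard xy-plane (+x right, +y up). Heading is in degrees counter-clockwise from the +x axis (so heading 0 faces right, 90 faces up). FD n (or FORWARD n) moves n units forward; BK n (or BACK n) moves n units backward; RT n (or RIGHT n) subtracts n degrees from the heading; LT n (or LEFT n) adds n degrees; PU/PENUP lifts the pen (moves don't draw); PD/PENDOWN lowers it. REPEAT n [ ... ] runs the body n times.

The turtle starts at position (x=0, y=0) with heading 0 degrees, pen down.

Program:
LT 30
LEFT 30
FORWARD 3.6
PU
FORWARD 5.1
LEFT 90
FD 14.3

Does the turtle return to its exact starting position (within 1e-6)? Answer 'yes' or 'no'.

Executing turtle program step by step:
Start: pos=(0,0), heading=0, pen down
LT 30: heading 0 -> 30
LT 30: heading 30 -> 60
FD 3.6: (0,0) -> (1.8,3.118) [heading=60, draw]
PU: pen up
FD 5.1: (1.8,3.118) -> (4.35,7.534) [heading=60, move]
LT 90: heading 60 -> 150
FD 14.3: (4.35,7.534) -> (-8.034,14.684) [heading=150, move]
Final: pos=(-8.034,14.684), heading=150, 1 segment(s) drawn

Start position: (0, 0)
Final position: (-8.034, 14.684)
Distance = 16.739; >= 1e-6 -> NOT closed

Answer: no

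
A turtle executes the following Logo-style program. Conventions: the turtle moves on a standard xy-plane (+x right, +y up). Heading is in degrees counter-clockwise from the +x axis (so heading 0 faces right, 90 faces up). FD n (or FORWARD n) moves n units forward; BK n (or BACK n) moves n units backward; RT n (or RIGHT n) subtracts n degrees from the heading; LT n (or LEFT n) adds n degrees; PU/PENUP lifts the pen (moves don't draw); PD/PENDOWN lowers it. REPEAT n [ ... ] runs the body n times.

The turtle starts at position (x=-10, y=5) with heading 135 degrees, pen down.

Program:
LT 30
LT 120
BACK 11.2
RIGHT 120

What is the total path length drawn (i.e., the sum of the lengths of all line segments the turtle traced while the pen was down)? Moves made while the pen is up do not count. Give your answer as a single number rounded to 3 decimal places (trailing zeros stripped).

Answer: 11.2

Derivation:
Executing turtle program step by step:
Start: pos=(-10,5), heading=135, pen down
LT 30: heading 135 -> 165
LT 120: heading 165 -> 285
BK 11.2: (-10,5) -> (-12.899,15.818) [heading=285, draw]
RT 120: heading 285 -> 165
Final: pos=(-12.899,15.818), heading=165, 1 segment(s) drawn

Segment lengths:
  seg 1: (-10,5) -> (-12.899,15.818), length = 11.2
Total = 11.2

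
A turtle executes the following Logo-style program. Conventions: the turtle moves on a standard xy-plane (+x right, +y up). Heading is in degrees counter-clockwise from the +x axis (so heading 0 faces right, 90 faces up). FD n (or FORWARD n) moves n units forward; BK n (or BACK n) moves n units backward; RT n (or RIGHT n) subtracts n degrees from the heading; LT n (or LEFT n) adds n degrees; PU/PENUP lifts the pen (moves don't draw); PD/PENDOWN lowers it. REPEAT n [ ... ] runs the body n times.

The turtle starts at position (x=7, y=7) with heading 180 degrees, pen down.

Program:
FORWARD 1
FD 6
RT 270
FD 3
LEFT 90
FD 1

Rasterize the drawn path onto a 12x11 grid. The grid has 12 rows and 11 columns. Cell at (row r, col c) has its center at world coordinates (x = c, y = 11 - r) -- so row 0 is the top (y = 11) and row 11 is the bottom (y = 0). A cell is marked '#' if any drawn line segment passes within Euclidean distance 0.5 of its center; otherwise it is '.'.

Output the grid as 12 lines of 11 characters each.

Answer: ...........
...........
...........
...........
########...
#..........
#..........
##.........
...........
...........
...........
...........

Derivation:
Segment 0: (7,7) -> (6,7)
Segment 1: (6,7) -> (0,7)
Segment 2: (0,7) -> (0,4)
Segment 3: (0,4) -> (1,4)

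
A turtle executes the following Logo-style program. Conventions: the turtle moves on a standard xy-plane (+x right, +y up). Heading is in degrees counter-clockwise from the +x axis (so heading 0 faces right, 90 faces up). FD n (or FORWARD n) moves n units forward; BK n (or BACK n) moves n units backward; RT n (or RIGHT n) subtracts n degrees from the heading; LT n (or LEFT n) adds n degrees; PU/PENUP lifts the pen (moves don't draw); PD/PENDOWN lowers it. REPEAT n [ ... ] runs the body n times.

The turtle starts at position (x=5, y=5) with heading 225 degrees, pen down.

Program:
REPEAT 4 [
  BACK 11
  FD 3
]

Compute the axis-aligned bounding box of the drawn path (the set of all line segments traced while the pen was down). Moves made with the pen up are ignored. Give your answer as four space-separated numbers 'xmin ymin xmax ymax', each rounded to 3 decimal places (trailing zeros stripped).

Executing turtle program step by step:
Start: pos=(5,5), heading=225, pen down
REPEAT 4 [
  -- iteration 1/4 --
  BK 11: (5,5) -> (12.778,12.778) [heading=225, draw]
  FD 3: (12.778,12.778) -> (10.657,10.657) [heading=225, draw]
  -- iteration 2/4 --
  BK 11: (10.657,10.657) -> (18.435,18.435) [heading=225, draw]
  FD 3: (18.435,18.435) -> (16.314,16.314) [heading=225, draw]
  -- iteration 3/4 --
  BK 11: (16.314,16.314) -> (24.092,24.092) [heading=225, draw]
  FD 3: (24.092,24.092) -> (21.971,21.971) [heading=225, draw]
  -- iteration 4/4 --
  BK 11: (21.971,21.971) -> (29.749,29.749) [heading=225, draw]
  FD 3: (29.749,29.749) -> (27.627,27.627) [heading=225, draw]
]
Final: pos=(27.627,27.627), heading=225, 8 segment(s) drawn

Segment endpoints: x in {5, 10.657, 12.778, 16.314, 18.435, 21.971, 24.092, 27.627, 29.749}, y in {5, 10.657, 12.778, 16.314, 18.435, 21.971, 24.092, 27.627, 29.749}
xmin=5, ymin=5, xmax=29.749, ymax=29.749

Answer: 5 5 29.749 29.749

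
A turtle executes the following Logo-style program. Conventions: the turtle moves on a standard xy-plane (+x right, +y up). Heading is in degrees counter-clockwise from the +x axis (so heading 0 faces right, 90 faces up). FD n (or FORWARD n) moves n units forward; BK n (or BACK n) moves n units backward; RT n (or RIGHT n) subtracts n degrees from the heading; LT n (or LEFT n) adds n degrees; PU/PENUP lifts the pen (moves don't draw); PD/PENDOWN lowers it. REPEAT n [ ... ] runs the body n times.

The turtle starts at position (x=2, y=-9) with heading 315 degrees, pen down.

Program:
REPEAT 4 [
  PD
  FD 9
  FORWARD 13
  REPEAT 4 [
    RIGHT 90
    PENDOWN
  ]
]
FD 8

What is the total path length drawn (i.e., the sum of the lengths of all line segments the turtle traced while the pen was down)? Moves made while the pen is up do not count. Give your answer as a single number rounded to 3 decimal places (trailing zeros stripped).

Answer: 96

Derivation:
Executing turtle program step by step:
Start: pos=(2,-9), heading=315, pen down
REPEAT 4 [
  -- iteration 1/4 --
  PD: pen down
  FD 9: (2,-9) -> (8.364,-15.364) [heading=315, draw]
  FD 13: (8.364,-15.364) -> (17.556,-24.556) [heading=315, draw]
  REPEAT 4 [
    -- iteration 1/4 --
    RT 90: heading 315 -> 225
    PD: pen down
    -- iteration 2/4 --
    RT 90: heading 225 -> 135
    PD: pen down
    -- iteration 3/4 --
    RT 90: heading 135 -> 45
    PD: pen down
    -- iteration 4/4 --
    RT 90: heading 45 -> 315
    PD: pen down
  ]
  -- iteration 2/4 --
  PD: pen down
  FD 9: (17.556,-24.556) -> (23.92,-30.92) [heading=315, draw]
  FD 13: (23.92,-30.92) -> (33.113,-40.113) [heading=315, draw]
  REPEAT 4 [
    -- iteration 1/4 --
    RT 90: heading 315 -> 225
    PD: pen down
    -- iteration 2/4 --
    RT 90: heading 225 -> 135
    PD: pen down
    -- iteration 3/4 --
    RT 90: heading 135 -> 45
    PD: pen down
    -- iteration 4/4 --
    RT 90: heading 45 -> 315
    PD: pen down
  ]
  -- iteration 3/4 --
  PD: pen down
  FD 9: (33.113,-40.113) -> (39.477,-46.477) [heading=315, draw]
  FD 13: (39.477,-46.477) -> (48.669,-55.669) [heading=315, draw]
  REPEAT 4 [
    -- iteration 1/4 --
    RT 90: heading 315 -> 225
    PD: pen down
    -- iteration 2/4 --
    RT 90: heading 225 -> 135
    PD: pen down
    -- iteration 3/4 --
    RT 90: heading 135 -> 45
    PD: pen down
    -- iteration 4/4 --
    RT 90: heading 45 -> 315
    PD: pen down
  ]
  -- iteration 4/4 --
  PD: pen down
  FD 9: (48.669,-55.669) -> (55.033,-62.033) [heading=315, draw]
  FD 13: (55.033,-62.033) -> (64.225,-71.225) [heading=315, draw]
  REPEAT 4 [
    -- iteration 1/4 --
    RT 90: heading 315 -> 225
    PD: pen down
    -- iteration 2/4 --
    RT 90: heading 225 -> 135
    PD: pen down
    -- iteration 3/4 --
    RT 90: heading 135 -> 45
    PD: pen down
    -- iteration 4/4 --
    RT 90: heading 45 -> 315
    PD: pen down
  ]
]
FD 8: (64.225,-71.225) -> (69.882,-76.882) [heading=315, draw]
Final: pos=(69.882,-76.882), heading=315, 9 segment(s) drawn

Segment lengths:
  seg 1: (2,-9) -> (8.364,-15.364), length = 9
  seg 2: (8.364,-15.364) -> (17.556,-24.556), length = 13
  seg 3: (17.556,-24.556) -> (23.92,-30.92), length = 9
  seg 4: (23.92,-30.92) -> (33.113,-40.113), length = 13
  seg 5: (33.113,-40.113) -> (39.477,-46.477), length = 9
  seg 6: (39.477,-46.477) -> (48.669,-55.669), length = 13
  seg 7: (48.669,-55.669) -> (55.033,-62.033), length = 9
  seg 8: (55.033,-62.033) -> (64.225,-71.225), length = 13
  seg 9: (64.225,-71.225) -> (69.882,-76.882), length = 8
Total = 96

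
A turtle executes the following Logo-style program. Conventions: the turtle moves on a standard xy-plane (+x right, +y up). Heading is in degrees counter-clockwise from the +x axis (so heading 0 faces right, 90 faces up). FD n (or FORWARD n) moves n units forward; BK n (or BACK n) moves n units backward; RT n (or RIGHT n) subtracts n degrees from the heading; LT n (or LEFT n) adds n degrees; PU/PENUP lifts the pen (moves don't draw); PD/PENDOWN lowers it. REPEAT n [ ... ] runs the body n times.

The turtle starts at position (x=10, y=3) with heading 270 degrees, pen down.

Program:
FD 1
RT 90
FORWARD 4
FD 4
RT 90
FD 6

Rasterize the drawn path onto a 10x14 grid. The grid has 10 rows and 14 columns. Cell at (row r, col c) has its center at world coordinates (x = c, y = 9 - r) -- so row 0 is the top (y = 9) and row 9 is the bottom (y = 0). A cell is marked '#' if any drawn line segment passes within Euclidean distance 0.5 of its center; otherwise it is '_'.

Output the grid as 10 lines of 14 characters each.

Segment 0: (10,3) -> (10,2)
Segment 1: (10,2) -> (6,2)
Segment 2: (6,2) -> (2,2)
Segment 3: (2,2) -> (2,8)

Answer: ______________
__#___________
__#___________
__#___________
__#___________
__#___________
__#_______#___
__#########___
______________
______________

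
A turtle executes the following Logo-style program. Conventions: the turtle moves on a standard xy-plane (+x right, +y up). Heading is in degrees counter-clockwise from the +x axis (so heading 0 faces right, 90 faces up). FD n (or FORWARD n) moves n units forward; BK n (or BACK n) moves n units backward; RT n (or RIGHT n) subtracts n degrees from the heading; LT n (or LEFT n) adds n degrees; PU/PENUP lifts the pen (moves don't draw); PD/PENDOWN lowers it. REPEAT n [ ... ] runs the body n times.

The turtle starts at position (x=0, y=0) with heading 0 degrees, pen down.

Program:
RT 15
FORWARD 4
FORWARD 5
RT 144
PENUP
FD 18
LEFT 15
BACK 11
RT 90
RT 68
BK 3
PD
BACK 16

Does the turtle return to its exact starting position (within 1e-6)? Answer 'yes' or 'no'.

Executing turtle program step by step:
Start: pos=(0,0), heading=0, pen down
RT 15: heading 0 -> 345
FD 4: (0,0) -> (3.864,-1.035) [heading=345, draw]
FD 5: (3.864,-1.035) -> (8.693,-2.329) [heading=345, draw]
RT 144: heading 345 -> 201
PU: pen up
FD 18: (8.693,-2.329) -> (-8.111,-8.78) [heading=201, move]
LT 15: heading 201 -> 216
BK 11: (-8.111,-8.78) -> (0.788,-2.314) [heading=216, move]
RT 90: heading 216 -> 126
RT 68: heading 126 -> 58
BK 3: (0.788,-2.314) -> (-0.802,-4.859) [heading=58, move]
PD: pen down
BK 16: (-0.802,-4.859) -> (-9.28,-18.427) [heading=58, draw]
Final: pos=(-9.28,-18.427), heading=58, 3 segment(s) drawn

Start position: (0, 0)
Final position: (-9.28, -18.427)
Distance = 20.632; >= 1e-6 -> NOT closed

Answer: no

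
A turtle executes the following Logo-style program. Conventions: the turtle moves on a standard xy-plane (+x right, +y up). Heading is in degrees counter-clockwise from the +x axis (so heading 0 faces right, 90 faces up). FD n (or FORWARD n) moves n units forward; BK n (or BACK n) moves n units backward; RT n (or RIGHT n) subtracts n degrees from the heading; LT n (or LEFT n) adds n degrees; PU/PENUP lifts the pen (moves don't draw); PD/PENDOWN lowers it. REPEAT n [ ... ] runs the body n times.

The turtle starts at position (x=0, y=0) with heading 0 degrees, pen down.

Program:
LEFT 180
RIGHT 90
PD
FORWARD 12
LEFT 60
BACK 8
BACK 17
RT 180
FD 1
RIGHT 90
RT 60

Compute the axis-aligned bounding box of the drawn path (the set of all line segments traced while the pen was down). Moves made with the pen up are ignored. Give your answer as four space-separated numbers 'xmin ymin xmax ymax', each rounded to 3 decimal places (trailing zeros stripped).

Answer: 0 -1 22.517 12

Derivation:
Executing turtle program step by step:
Start: pos=(0,0), heading=0, pen down
LT 180: heading 0 -> 180
RT 90: heading 180 -> 90
PD: pen down
FD 12: (0,0) -> (0,12) [heading=90, draw]
LT 60: heading 90 -> 150
BK 8: (0,12) -> (6.928,8) [heading=150, draw]
BK 17: (6.928,8) -> (21.651,-0.5) [heading=150, draw]
RT 180: heading 150 -> 330
FD 1: (21.651,-0.5) -> (22.517,-1) [heading=330, draw]
RT 90: heading 330 -> 240
RT 60: heading 240 -> 180
Final: pos=(22.517,-1), heading=180, 4 segment(s) drawn

Segment endpoints: x in {0, 0, 6.928, 21.651, 22.517}, y in {-1, -0.5, 0, 8, 12}
xmin=0, ymin=-1, xmax=22.517, ymax=12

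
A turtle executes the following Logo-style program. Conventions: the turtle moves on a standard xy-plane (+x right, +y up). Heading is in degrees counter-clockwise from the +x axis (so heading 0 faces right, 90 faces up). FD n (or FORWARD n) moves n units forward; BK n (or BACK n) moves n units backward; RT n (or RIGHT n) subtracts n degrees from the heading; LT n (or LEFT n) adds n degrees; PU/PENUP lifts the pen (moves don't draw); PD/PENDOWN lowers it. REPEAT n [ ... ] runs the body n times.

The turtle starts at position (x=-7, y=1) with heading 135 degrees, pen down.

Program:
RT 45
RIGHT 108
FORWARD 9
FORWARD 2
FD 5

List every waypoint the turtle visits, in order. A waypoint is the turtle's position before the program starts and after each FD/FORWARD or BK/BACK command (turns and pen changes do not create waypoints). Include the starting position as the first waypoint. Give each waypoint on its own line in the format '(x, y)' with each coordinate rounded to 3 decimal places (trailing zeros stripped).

Executing turtle program step by step:
Start: pos=(-7,1), heading=135, pen down
RT 45: heading 135 -> 90
RT 108: heading 90 -> 342
FD 9: (-7,1) -> (1.56,-1.781) [heading=342, draw]
FD 2: (1.56,-1.781) -> (3.462,-2.399) [heading=342, draw]
FD 5: (3.462,-2.399) -> (8.217,-3.944) [heading=342, draw]
Final: pos=(8.217,-3.944), heading=342, 3 segment(s) drawn
Waypoints (4 total):
(-7, 1)
(1.56, -1.781)
(3.462, -2.399)
(8.217, -3.944)

Answer: (-7, 1)
(1.56, -1.781)
(3.462, -2.399)
(8.217, -3.944)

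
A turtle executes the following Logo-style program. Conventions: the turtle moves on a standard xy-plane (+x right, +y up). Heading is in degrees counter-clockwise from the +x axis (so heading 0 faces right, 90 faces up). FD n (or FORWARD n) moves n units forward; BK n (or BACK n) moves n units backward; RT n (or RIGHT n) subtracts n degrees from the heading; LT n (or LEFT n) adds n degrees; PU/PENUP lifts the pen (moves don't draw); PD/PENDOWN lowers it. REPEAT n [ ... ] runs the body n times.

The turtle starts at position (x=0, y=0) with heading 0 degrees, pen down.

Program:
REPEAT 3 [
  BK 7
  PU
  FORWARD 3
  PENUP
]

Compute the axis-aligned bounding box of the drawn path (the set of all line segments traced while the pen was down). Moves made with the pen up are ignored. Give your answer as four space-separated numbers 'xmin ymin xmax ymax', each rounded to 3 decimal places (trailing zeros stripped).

Answer: -7 0 0 0

Derivation:
Executing turtle program step by step:
Start: pos=(0,0), heading=0, pen down
REPEAT 3 [
  -- iteration 1/3 --
  BK 7: (0,0) -> (-7,0) [heading=0, draw]
  PU: pen up
  FD 3: (-7,0) -> (-4,0) [heading=0, move]
  PU: pen up
  -- iteration 2/3 --
  BK 7: (-4,0) -> (-11,0) [heading=0, move]
  PU: pen up
  FD 3: (-11,0) -> (-8,0) [heading=0, move]
  PU: pen up
  -- iteration 3/3 --
  BK 7: (-8,0) -> (-15,0) [heading=0, move]
  PU: pen up
  FD 3: (-15,0) -> (-12,0) [heading=0, move]
  PU: pen up
]
Final: pos=(-12,0), heading=0, 1 segment(s) drawn

Segment endpoints: x in {-7, 0}, y in {0}
xmin=-7, ymin=0, xmax=0, ymax=0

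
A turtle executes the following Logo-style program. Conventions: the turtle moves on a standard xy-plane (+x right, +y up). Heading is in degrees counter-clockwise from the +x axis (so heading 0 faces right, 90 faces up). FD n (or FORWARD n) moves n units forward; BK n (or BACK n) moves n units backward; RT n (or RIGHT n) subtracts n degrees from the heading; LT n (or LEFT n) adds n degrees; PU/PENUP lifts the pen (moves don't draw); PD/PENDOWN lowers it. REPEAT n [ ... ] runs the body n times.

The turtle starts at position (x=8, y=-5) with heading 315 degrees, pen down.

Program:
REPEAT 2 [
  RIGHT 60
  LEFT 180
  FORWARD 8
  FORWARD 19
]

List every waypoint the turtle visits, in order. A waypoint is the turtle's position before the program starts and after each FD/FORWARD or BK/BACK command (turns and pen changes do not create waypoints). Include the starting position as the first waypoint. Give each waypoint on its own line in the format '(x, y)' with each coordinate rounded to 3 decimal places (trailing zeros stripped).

Executing turtle program step by step:
Start: pos=(8,-5), heading=315, pen down
REPEAT 2 [
  -- iteration 1/2 --
  RT 60: heading 315 -> 255
  LT 180: heading 255 -> 75
  FD 8: (8,-5) -> (10.071,2.727) [heading=75, draw]
  FD 19: (10.071,2.727) -> (14.988,21.08) [heading=75, draw]
  -- iteration 2/2 --
  RT 60: heading 75 -> 15
  LT 180: heading 15 -> 195
  FD 8: (14.988,21.08) -> (7.261,19.009) [heading=195, draw]
  FD 19: (7.261,19.009) -> (-11.092,14.092) [heading=195, draw]
]
Final: pos=(-11.092,14.092), heading=195, 4 segment(s) drawn
Waypoints (5 total):
(8, -5)
(10.071, 2.727)
(14.988, 21.08)
(7.261, 19.009)
(-11.092, 14.092)

Answer: (8, -5)
(10.071, 2.727)
(14.988, 21.08)
(7.261, 19.009)
(-11.092, 14.092)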